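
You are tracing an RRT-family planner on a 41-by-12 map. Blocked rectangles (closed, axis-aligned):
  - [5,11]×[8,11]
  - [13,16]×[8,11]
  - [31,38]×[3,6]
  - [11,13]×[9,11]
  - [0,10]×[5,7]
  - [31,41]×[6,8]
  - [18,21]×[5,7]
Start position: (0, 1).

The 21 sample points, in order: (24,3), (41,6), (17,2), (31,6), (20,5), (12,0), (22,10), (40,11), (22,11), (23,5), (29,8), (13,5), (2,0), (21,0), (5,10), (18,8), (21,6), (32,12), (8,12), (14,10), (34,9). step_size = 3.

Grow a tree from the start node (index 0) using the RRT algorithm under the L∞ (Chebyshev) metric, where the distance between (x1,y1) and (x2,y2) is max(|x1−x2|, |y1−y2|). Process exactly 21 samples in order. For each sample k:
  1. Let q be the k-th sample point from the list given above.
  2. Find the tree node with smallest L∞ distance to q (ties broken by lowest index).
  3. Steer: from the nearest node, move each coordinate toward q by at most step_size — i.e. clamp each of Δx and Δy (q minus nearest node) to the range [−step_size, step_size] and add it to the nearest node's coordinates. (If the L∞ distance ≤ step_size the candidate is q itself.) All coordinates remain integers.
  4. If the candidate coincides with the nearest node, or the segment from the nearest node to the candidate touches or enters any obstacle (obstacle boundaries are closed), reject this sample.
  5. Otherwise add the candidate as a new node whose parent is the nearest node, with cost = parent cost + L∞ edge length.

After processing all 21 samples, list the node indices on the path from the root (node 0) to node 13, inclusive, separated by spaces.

1. q=(24,3) nearest=0 d=24 new=(3,3) → add node 1 parent=0 cost=3
2. q=(41,6) nearest=1 d=38 new=(6,6) → blocked by [0,10]×[5,7], reject
3. q=(17,2) nearest=1 d=14 new=(6,2) → add node 2 parent=1 cost=6
4. q=(31,6) nearest=2 d=25 new=(9,5) → blocked by [0,10]×[5,7], reject
5. q=(20,5) nearest=2 d=14 new=(9,5) → blocked by [0,10]×[5,7], reject
6. q=(12,0) nearest=2 d=6 new=(9,0) → add node 3 parent=2 cost=9
7. q=(22,10) nearest=3 d=13 new=(12,3) → add node 4 parent=3 cost=12
8. q=(40,11) nearest=4 d=28 new=(15,6) → add node 5 parent=4 cost=15
9. q=(22,11) nearest=5 d=7 new=(18,9) → add node 6 parent=5 cost=18
10. q=(23,5) nearest=6 d=5 new=(21,6) → blocked by [18,21]×[5,7], reject
11. q=(29,8) nearest=6 d=11 new=(21,8) → add node 7 parent=6 cost=21
12. q=(13,5) nearest=4 d=2 new=(13,5) → add node 8 parent=4 cost=14
13. q=(2,0) nearest=0 d=2 new=(2,0) → add node 9 parent=0 cost=2
14. q=(21,0) nearest=5 d=6 new=(18,3) → add node 10 parent=5 cost=18
15. q=(5,10) nearest=1 d=7 new=(5,6) → blocked by [0,10]×[5,7], reject
16. q=(18,8) nearest=6 d=1 new=(18,8) → add node 11 parent=6 cost=19
17. q=(21,6) nearest=7 d=2 new=(21,6) → blocked by [18,21]×[5,7], reject
18. q=(32,12) nearest=7 d=11 new=(24,11) → add node 12 parent=7 cost=24
19. q=(8,12) nearest=5 d=7 new=(12,9) → blocked by [13,16]×[8,11], reject
20. q=(14,10) nearest=5 d=4 new=(14,9) → blocked by [13,16]×[8,11], reject
21. q=(34,9) nearest=12 d=10 new=(27,9) → add node 13 parent=12 cost=27

Path: 0 1 2 3 4 5 6 7 12 13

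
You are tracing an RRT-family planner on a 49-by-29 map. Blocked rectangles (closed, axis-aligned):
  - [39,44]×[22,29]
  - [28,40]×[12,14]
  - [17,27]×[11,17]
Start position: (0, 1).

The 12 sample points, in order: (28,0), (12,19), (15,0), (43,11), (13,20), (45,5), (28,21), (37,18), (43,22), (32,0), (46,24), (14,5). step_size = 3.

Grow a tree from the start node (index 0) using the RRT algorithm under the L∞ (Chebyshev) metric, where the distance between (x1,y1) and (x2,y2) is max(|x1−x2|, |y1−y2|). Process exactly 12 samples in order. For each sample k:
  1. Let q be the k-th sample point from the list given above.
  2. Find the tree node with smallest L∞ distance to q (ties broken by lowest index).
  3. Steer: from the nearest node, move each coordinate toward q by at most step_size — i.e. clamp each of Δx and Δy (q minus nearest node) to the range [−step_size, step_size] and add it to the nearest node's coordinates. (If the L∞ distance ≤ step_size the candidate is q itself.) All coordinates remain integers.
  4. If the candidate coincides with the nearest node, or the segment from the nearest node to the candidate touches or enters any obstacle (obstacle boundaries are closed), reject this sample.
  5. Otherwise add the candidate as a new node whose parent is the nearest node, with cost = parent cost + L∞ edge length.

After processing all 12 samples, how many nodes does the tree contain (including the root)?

1. q=(28,0) nearest=0 d=28 new=(3,0) → add node 1 parent=0 cost=3
2. q=(12,19) nearest=0 d=18 new=(3,4) → add node 2 parent=0 cost=3
3. q=(15,0) nearest=1 d=12 new=(6,0) → add node 3 parent=1 cost=6
4. q=(43,11) nearest=3 d=37 new=(9,3) → add node 4 parent=3 cost=9
5. q=(13,20) nearest=2 d=16 new=(6,7) → add node 5 parent=2 cost=6
6. q=(45,5) nearest=4 d=36 new=(12,5) → add node 6 parent=4 cost=12
7. q=(28,21) nearest=6 d=16 new=(15,8) → add node 7 parent=6 cost=15
8. q=(37,18) nearest=7 d=22 new=(18,11) → blocked by [17,27]×[11,17], reject
9. q=(43,22) nearest=7 d=28 new=(18,11) → blocked by [17,27]×[11,17], reject
10. q=(32,0) nearest=7 d=17 new=(18,5) → add node 8 parent=7 cost=18
11. q=(46,24) nearest=8 d=28 new=(21,8) → add node 9 parent=8 cost=21
12. q=(14,5) nearest=6 d=2 new=(14,5) → add node 10 parent=6 cost=14

Node count: 11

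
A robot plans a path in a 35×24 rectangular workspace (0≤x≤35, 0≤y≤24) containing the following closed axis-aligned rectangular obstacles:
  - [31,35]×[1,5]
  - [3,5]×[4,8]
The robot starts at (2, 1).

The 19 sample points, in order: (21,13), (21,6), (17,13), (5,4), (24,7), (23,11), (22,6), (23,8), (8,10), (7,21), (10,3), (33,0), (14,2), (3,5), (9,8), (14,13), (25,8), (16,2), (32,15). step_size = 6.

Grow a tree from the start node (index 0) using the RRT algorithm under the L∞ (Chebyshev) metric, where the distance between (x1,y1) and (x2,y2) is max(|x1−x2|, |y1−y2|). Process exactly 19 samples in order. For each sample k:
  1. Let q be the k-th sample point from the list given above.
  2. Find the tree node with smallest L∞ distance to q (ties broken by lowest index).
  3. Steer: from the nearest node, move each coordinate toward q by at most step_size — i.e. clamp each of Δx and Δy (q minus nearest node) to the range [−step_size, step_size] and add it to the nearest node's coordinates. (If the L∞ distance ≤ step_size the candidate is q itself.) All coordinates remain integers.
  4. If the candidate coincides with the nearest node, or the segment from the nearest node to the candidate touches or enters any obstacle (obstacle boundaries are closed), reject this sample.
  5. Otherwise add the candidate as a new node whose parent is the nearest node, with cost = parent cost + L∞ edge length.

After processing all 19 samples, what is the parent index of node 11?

1. q=(21,13) nearest=0 d=19 new=(8,7) → blocked by [3,5]×[4,8], reject
2. q=(21,6) nearest=0 d=19 new=(8,6) → add node 1 parent=0 cost=6
3. q=(17,13) nearest=1 d=9 new=(14,12) → add node 2 parent=1 cost=12
4. q=(5,4) nearest=0 d=3 new=(5,4) → blocked by [3,5]×[4,8], reject
5. q=(24,7) nearest=2 d=10 new=(20,7) → add node 3 parent=2 cost=18
6. q=(23,11) nearest=3 d=4 new=(23,11) → add node 4 parent=3 cost=22
7. q=(22,6) nearest=3 d=2 new=(22,6) → add node 5 parent=3 cost=20
8. q=(23,8) nearest=5 d=2 new=(23,8) → add node 6 parent=5 cost=22
9. q=(8,10) nearest=1 d=4 new=(8,10) → add node 7 parent=1 cost=10
10. q=(7,21) nearest=2 d=9 new=(8,18) → add node 8 parent=2 cost=18
11. q=(10,3) nearest=1 d=3 new=(10,3) → add node 9 parent=1 cost=9
12. q=(33,0) nearest=6 d=10 new=(29,2) → add node 10 parent=6 cost=28
13. q=(14,2) nearest=9 d=4 new=(14,2) → add node 11 parent=9 cost=13
14. q=(3,5) nearest=0 d=4 new=(3,5) → blocked by [3,5]×[4,8], reject
15. q=(9,8) nearest=1 d=2 new=(9,8) → add node 12 parent=1 cost=8
16. q=(14,13) nearest=2 d=1 new=(14,13) → add node 13 parent=2 cost=13
17. q=(25,8) nearest=6 d=2 new=(25,8) → add node 14 parent=6 cost=24
18. q=(16,2) nearest=11 d=2 new=(16,2) → add node 15 parent=11 cost=15
19. q=(32,15) nearest=14 d=7 new=(31,14) → add node 16 parent=14 cost=30

Parent of node 11: 9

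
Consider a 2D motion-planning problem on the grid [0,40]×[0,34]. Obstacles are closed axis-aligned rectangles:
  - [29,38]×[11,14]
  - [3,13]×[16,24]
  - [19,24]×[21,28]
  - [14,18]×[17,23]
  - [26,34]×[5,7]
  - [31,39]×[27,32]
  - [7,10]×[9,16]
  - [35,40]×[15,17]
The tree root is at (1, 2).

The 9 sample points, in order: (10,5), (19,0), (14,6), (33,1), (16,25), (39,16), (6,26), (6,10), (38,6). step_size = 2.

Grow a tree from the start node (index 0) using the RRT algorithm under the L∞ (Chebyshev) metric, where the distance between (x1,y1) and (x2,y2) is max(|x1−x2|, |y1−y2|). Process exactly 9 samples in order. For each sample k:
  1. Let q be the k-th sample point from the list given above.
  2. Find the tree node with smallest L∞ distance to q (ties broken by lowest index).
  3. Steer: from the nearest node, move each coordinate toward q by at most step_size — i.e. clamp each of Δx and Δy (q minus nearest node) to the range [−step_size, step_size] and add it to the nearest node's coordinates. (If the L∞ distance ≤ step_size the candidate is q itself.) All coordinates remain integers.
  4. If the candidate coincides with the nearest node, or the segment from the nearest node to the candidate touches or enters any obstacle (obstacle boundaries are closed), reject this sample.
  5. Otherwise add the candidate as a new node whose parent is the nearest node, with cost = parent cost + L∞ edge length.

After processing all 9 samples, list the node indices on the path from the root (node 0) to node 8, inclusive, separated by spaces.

1. q=(10,5) nearest=0 d=9 new=(3,4) → add node 1 parent=0 cost=2
2. q=(19,0) nearest=1 d=16 new=(5,2) → add node 2 parent=1 cost=4
3. q=(14,6) nearest=2 d=9 new=(7,4) → add node 3 parent=2 cost=6
4. q=(33,1) nearest=3 d=26 new=(9,2) → add node 4 parent=3 cost=8
5. q=(16,25) nearest=1 d=21 new=(5,6) → add node 5 parent=1 cost=4
6. q=(39,16) nearest=4 d=30 new=(11,4) → add node 6 parent=4 cost=10
7. q=(6,26) nearest=5 d=20 new=(6,8) → add node 7 parent=5 cost=6
8. q=(6,10) nearest=7 d=2 new=(6,10) → add node 8 parent=7 cost=8
9. q=(38,6) nearest=6 d=27 new=(13,6) → add node 9 parent=6 cost=12

Path: 0 1 5 7 8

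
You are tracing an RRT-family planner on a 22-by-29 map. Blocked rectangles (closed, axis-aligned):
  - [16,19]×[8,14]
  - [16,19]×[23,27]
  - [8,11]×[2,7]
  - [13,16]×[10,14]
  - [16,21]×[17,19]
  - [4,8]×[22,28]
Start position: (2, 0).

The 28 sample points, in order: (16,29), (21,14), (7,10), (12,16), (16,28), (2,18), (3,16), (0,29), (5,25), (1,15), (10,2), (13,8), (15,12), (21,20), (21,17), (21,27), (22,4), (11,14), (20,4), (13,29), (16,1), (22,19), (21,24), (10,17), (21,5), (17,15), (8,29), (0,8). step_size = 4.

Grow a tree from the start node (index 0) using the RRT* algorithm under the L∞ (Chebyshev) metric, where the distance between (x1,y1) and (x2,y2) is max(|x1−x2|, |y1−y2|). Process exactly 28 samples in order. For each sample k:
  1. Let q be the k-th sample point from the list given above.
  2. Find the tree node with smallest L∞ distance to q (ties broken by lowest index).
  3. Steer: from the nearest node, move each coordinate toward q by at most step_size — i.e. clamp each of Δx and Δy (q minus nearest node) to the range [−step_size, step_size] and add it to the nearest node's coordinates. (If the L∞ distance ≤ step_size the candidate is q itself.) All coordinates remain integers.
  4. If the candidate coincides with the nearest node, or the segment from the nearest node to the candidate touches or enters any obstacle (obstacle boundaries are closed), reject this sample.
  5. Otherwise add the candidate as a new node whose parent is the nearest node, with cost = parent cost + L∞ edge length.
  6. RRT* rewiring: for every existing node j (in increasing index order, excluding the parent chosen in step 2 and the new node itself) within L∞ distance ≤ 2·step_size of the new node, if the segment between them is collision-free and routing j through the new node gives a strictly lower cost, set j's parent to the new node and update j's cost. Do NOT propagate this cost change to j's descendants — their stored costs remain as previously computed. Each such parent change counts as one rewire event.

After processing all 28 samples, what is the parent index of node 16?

Parent of node 16: 15

1. q=(16,29) nearest=0 d=29 new=(6,4) → add node 1 parent=0 cost=4
2. q=(21,14) nearest=1 d=15 new=(10,8) → blocked by [8,11]×[2,7], reject
3. q=(7,10) nearest=1 d=6 new=(7,8) → add node 2 parent=1 cost=8
4. q=(12,16) nearest=2 d=8 new=(11,12) → add node 3 parent=2 cost=12
5. q=(16,28) nearest=3 d=16 new=(15,16) → blocked by [13,16]×[10,14], reject
6. q=(2,18) nearest=3 d=9 new=(7,16) → add node 4 parent=3 cost=16
7. q=(3,16) nearest=4 d=4 new=(3,16) → add node 5 parent=4 cost=20
8. q=(0,29) nearest=4 d=13 new=(3,20) → add node 6 parent=4 cost=20
9. q=(5,25) nearest=6 d=5 new=(5,24) → blocked by [4,8]×[22,28], reject
10. q=(1,15) nearest=5 d=2 new=(1,15) → add node 7 parent=5 cost=22
11. q=(10,2) nearest=1 d=4 new=(10,2) → blocked by [8,11]×[2,7], reject
12. q=(13,8) nearest=3 d=4 new=(13,8) → add node 8 parent=3 cost=16
13. q=(15,12) nearest=3 d=4 new=(15,12) → blocked by [13,16]×[10,14], reject
14. q=(21,20) nearest=3 d=10 new=(15,16) → blocked by [13,16]×[10,14], reject
15. q=(21,17) nearest=8 d=9 new=(17,12) → blocked by [16,19]×[8,14], reject
16. q=(21,27) nearest=4 d=14 new=(11,20) → add node 9 parent=4 cost=20
17. q=(22,4) nearest=8 d=9 new=(17,4) → add node 10 parent=8 cost=20
18. q=(11,14) nearest=3 d=2 new=(11,14) → add node 11 parent=3 cost=14
19. q=(20,4) nearest=10 d=3 new=(20,4) → add node 12 parent=10 cost=23
20. q=(13,29) nearest=9 d=9 new=(13,24) → add node 13 parent=9 cost=24
21. q=(16,1) nearest=10 d=3 new=(16,1) → add node 14 parent=10 cost=23
22. q=(22,19) nearest=13 d=9 new=(17,20) → add node 15 parent=13 cost=28
23. q=(21,24) nearest=15 d=4 new=(21,24) → add node 16 parent=15 cost=32
24. q=(10,17) nearest=4 d=3 new=(10,17) → add node 17 parent=4 cost=19; rewire 15→17 (26<28)
25. q=(21,5) nearest=12 d=1 new=(21,5) → add node 18 parent=12 cost=24
26. q=(17,15) nearest=15 d=5 new=(17,16) → blocked by [16,21]×[17,19], reject
27. q=(8,29) nearest=13 d=5 new=(9,28) → add node 19 parent=13 cost=28
28. q=(0,8) nearest=1 d=6 new=(2,8) → add node 20 parent=1 cost=8; rewire 5→20 (16<20); rewire 7→20 (15<22)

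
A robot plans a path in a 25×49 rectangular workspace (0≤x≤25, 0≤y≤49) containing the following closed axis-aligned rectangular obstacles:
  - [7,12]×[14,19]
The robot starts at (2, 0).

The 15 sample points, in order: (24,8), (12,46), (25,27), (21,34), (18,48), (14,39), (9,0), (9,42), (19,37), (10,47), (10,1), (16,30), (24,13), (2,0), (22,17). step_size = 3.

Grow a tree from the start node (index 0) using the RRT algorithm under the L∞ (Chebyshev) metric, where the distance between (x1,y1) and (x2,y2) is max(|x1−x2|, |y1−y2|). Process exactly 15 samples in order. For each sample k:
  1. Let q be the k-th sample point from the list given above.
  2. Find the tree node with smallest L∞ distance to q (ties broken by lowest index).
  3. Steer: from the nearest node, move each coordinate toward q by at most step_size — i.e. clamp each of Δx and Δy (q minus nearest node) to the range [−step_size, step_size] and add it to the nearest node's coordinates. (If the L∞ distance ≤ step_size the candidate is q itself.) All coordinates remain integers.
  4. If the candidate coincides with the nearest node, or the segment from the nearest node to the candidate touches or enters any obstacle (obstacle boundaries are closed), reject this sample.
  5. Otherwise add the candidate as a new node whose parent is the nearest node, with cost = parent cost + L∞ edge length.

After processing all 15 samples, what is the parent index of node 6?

Parent of node 6: 5

1. q=(24,8) nearest=0 d=22 new=(5,3) → add node 1 parent=0 cost=3
2. q=(12,46) nearest=1 d=43 new=(8,6) → add node 2 parent=1 cost=6
3. q=(25,27) nearest=2 d=21 new=(11,9) → add node 3 parent=2 cost=9
4. q=(21,34) nearest=3 d=25 new=(14,12) → add node 4 parent=3 cost=12
5. q=(18,48) nearest=4 d=36 new=(17,15) → add node 5 parent=4 cost=15
6. q=(14,39) nearest=5 d=24 new=(14,18) → add node 6 parent=5 cost=18
7. q=(9,0) nearest=1 d=4 new=(8,0) → add node 7 parent=1 cost=6
8. q=(9,42) nearest=6 d=24 new=(11,21) → add node 8 parent=6 cost=21
9. q=(19,37) nearest=8 d=16 new=(14,24) → add node 9 parent=8 cost=24
10. q=(10,47) nearest=9 d=23 new=(11,27) → add node 10 parent=9 cost=27
11. q=(10,1) nearest=7 d=2 new=(10,1) → add node 11 parent=7 cost=8
12. q=(16,30) nearest=10 d=5 new=(14,30) → add node 12 parent=10 cost=30
13. q=(24,13) nearest=5 d=7 new=(20,13) → add node 13 parent=5 cost=18
14. q=(2,0) nearest=0 d=0 → coincident, reject
15. q=(22,17) nearest=13 d=4 new=(22,16) → add node 14 parent=13 cost=21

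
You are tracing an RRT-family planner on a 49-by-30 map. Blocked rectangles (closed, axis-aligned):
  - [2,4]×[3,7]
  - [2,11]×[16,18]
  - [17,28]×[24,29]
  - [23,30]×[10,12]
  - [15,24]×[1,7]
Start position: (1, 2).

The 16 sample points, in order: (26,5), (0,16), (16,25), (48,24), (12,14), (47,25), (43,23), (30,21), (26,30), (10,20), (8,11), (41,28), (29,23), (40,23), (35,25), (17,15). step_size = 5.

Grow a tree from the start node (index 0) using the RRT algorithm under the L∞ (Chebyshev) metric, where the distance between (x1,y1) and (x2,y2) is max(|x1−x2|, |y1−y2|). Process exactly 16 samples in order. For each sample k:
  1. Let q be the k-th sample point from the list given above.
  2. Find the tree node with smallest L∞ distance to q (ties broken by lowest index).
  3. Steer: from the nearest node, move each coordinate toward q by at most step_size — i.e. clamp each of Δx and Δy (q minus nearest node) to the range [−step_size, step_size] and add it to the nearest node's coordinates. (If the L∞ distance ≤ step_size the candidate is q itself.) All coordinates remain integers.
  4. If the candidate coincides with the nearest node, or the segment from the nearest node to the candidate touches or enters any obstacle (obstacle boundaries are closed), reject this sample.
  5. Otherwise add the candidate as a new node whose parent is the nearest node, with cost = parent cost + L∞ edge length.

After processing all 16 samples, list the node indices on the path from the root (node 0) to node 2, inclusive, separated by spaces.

1. q=(26,5) nearest=0 d=25 new=(6,5) → blocked by [2,4]×[3,7], reject
2. q=(0,16) nearest=0 d=14 new=(0,7) → add node 1 parent=0 cost=5
3. q=(16,25) nearest=1 d=18 new=(5,12) → add node 2 parent=1 cost=10
4. q=(48,24) nearest=2 d=43 new=(10,17) → blocked by [2,11]×[16,18], reject
5. q=(12,14) nearest=2 d=7 new=(10,14) → add node 3 parent=2 cost=15
6. q=(47,25) nearest=3 d=37 new=(15,19) → add node 4 parent=3 cost=20
7. q=(43,23) nearest=4 d=28 new=(20,23) → add node 5 parent=4 cost=25
8. q=(30,21) nearest=5 d=10 new=(25,21) → add node 6 parent=5 cost=30
9. q=(26,30) nearest=5 d=7 new=(25,28) → blocked by [17,28]×[24,29], reject
10. q=(10,20) nearest=4 d=5 new=(10,20) → add node 7 parent=4 cost=25
11. q=(8,11) nearest=2 d=3 new=(8,11) → add node 8 parent=2 cost=13
12. q=(41,28) nearest=6 d=16 new=(30,26) → blocked by [17,28]×[24,29], reject
13. q=(29,23) nearest=6 d=4 new=(29,23) → add node 9 parent=6 cost=34
14. q=(40,23) nearest=9 d=11 new=(34,23) → add node 10 parent=9 cost=39
15. q=(35,25) nearest=10 d=2 new=(35,25) → add node 11 parent=10 cost=41
16. q=(17,15) nearest=4 d=4 new=(17,15) → add node 12 parent=4 cost=24

Path: 0 1 2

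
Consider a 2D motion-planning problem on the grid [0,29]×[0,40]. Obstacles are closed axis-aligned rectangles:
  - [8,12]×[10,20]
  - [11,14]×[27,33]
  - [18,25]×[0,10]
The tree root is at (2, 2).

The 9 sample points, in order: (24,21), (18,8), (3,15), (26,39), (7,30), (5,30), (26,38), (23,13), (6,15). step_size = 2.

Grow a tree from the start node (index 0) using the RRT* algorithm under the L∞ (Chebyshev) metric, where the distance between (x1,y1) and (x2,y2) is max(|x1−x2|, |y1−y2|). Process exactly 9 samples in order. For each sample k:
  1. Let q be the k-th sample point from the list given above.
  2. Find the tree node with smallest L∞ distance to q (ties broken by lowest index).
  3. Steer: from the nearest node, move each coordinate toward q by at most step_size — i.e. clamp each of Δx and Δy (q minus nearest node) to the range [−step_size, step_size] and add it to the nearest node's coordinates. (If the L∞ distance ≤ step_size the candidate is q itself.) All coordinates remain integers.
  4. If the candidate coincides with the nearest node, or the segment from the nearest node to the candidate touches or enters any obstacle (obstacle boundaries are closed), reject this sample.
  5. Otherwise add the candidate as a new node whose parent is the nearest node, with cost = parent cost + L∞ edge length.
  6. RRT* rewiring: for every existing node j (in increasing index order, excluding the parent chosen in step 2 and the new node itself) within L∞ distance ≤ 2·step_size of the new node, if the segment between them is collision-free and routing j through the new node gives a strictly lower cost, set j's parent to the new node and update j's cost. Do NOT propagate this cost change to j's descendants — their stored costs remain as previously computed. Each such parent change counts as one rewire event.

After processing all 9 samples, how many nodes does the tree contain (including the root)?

1. q=(24,21) nearest=0 d=22 new=(4,4) → add node 1 parent=0 cost=2
2. q=(18,8) nearest=1 d=14 new=(6,6) → add node 2 parent=1 cost=4
3. q=(3,15) nearest=2 d=9 new=(4,8) → add node 3 parent=2 cost=6
4. q=(26,39) nearest=3 d=31 new=(6,10) → add node 4 parent=3 cost=8
5. q=(7,30) nearest=4 d=20 new=(7,12) → add node 5 parent=4 cost=10
6. q=(5,30) nearest=5 d=18 new=(5,14) → add node 6 parent=5 cost=12
7. q=(26,38) nearest=6 d=24 new=(7,16) → add node 7 parent=6 cost=14
8. q=(23,13) nearest=5 d=16 new=(9,13) → blocked by [8,12]×[10,20], reject
9. q=(6,15) nearest=6 d=1 new=(6,15) → add node 8 parent=6 cost=13

Node count: 9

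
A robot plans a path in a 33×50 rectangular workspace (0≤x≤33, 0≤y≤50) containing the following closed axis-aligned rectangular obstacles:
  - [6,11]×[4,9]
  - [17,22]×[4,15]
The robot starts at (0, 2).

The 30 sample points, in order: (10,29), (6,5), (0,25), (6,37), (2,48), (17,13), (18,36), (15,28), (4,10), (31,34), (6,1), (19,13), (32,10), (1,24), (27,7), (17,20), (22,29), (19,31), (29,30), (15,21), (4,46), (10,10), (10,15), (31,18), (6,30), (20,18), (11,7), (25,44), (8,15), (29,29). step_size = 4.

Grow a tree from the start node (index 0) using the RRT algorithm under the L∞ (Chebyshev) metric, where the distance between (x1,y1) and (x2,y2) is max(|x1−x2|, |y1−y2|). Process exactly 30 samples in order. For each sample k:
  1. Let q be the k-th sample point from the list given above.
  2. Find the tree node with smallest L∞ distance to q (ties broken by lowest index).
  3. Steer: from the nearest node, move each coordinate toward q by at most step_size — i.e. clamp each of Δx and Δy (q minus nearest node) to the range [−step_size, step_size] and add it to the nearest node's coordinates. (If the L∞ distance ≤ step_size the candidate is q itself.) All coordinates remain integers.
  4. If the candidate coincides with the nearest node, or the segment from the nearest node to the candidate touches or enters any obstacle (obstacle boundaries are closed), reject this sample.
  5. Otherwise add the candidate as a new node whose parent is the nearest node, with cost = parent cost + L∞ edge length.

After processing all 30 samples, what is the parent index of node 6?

1. q=(10,29) nearest=0 d=27 new=(4,6) → add node 1 parent=0 cost=4
2. q=(6,5) nearest=1 d=2 new=(6,5) → blocked by [6,11]×[4,9], reject
3. q=(0,25) nearest=1 d=19 new=(0,10) → add node 2 parent=1 cost=8
4. q=(6,37) nearest=2 d=27 new=(4,14) → add node 3 parent=2 cost=12
5. q=(2,48) nearest=3 d=34 new=(2,18) → add node 4 parent=3 cost=16
6. q=(17,13) nearest=1 d=13 new=(8,10) → blocked by [6,11]×[4,9], reject
7. q=(18,36) nearest=4 d=18 new=(6,22) → add node 5 parent=4 cost=20
8. q=(15,28) nearest=5 d=9 new=(10,26) → add node 6 parent=5 cost=24
9. q=(4,10) nearest=1 d=4 new=(4,10) → add node 7 parent=1 cost=8
10. q=(31,34) nearest=6 d=21 new=(14,30) → add node 8 parent=6 cost=28
11. q=(6,1) nearest=1 d=5 new=(6,2) → add node 9 parent=1 cost=8
12. q=(19,13) nearest=5 d=13 new=(10,18) → add node 10 parent=5 cost=24
13. q=(32,10) nearest=8 d=20 new=(18,26) → add node 11 parent=8 cost=32
14. q=(1,24) nearest=5 d=5 new=(2,24) → add node 12 parent=5 cost=24
15. q=(27,7) nearest=10 d=17 new=(14,14) → add node 13 parent=10 cost=28
16. q=(17,20) nearest=11 d=6 new=(17,22) → add node 14 parent=11 cost=36
17. q=(22,29) nearest=11 d=4 new=(22,29) → add node 15 parent=11 cost=36
18. q=(19,31) nearest=15 d=3 new=(19,31) → add node 16 parent=15 cost=39
19. q=(29,30) nearest=15 d=7 new=(26,30) → add node 17 parent=15 cost=40
20. q=(15,21) nearest=14 d=2 new=(15,21) → add node 18 parent=14 cost=38
21. q=(4,46) nearest=16 d=15 new=(15,35) → add node 19 parent=16 cost=43
22. q=(10,10) nearest=13 d=4 new=(10,10) → add node 20 parent=13 cost=32
23. q=(10,15) nearest=10 d=3 new=(10,15) → add node 21 parent=10 cost=27
24. q=(31,18) nearest=15 d=11 new=(26,25) → add node 22 parent=15 cost=40
25. q=(6,30) nearest=6 d=4 new=(6,30) → add node 23 parent=6 cost=28
26. q=(20,18) nearest=14 d=4 new=(20,18) → add node 24 parent=14 cost=40
27. q=(11,7) nearest=20 d=3 new=(11,7) → blocked by [6,11]×[4,9], reject
28. q=(25,44) nearest=19 d=10 new=(19,39) → add node 25 parent=19 cost=47
29. q=(8,15) nearest=21 d=2 new=(8,15) → add node 26 parent=21 cost=29
30. q=(29,29) nearest=17 d=3 new=(29,29) → add node 27 parent=17 cost=43

Parent of node 6: 5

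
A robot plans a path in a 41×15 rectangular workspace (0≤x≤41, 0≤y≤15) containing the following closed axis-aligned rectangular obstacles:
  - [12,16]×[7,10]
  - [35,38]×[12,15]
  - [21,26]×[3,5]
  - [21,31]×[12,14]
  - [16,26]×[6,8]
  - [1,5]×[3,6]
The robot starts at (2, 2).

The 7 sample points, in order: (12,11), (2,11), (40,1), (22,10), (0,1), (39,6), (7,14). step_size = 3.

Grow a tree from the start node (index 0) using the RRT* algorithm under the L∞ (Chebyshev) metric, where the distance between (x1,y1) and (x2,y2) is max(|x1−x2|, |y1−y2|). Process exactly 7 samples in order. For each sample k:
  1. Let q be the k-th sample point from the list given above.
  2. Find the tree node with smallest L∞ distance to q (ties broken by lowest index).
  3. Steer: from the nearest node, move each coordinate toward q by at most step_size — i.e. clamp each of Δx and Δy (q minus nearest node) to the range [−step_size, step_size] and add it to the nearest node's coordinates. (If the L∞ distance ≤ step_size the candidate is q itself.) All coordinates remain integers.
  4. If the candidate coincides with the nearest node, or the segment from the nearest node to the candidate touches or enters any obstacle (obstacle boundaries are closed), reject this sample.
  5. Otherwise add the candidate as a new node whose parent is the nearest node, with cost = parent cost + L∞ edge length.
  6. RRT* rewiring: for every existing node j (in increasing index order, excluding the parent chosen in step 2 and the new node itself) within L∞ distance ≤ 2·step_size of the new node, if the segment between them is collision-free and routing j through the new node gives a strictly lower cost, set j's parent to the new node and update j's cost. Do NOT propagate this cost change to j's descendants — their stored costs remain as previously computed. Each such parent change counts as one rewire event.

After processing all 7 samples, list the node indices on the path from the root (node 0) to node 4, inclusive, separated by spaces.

Path: 0 1 2 4

1. q=(12,11) nearest=0 d=10 new=(5,5) → blocked by [1,5]×[3,6], reject
2. q=(2,11) nearest=0 d=9 new=(2,5) → blocked by [1,5]×[3,6], reject
3. q=(40,1) nearest=0 d=38 new=(5,1) → add node 1 parent=0 cost=3
4. q=(22,10) nearest=1 d=17 new=(8,4) → add node 2 parent=1 cost=6
5. q=(0,1) nearest=0 d=2 new=(0,1) → add node 3 parent=0 cost=2
6. q=(39,6) nearest=2 d=31 new=(11,6) → add node 4 parent=2 cost=9
7. q=(7,14) nearest=4 d=8 new=(8,9) → add node 5 parent=4 cost=12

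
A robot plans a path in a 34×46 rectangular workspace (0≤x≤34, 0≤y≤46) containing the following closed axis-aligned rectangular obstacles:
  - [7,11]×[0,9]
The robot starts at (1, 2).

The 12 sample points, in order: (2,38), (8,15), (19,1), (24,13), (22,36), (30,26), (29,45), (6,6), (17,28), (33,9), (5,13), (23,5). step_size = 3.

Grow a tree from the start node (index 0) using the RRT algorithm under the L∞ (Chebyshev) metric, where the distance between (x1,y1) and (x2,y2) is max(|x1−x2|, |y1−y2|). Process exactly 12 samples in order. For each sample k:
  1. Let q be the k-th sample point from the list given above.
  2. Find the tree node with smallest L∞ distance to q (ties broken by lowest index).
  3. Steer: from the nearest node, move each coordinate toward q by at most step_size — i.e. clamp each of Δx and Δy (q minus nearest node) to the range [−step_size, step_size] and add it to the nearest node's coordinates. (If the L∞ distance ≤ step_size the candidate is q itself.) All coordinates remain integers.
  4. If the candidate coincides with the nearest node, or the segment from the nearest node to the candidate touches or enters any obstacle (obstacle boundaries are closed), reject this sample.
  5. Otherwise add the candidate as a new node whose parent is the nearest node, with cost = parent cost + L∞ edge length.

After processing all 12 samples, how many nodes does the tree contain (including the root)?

Node count: 12

1. q=(2,38) nearest=0 d=36 new=(2,5) → add node 1 parent=0 cost=3
2. q=(8,15) nearest=1 d=10 new=(5,8) → add node 2 parent=1 cost=6
3. q=(19,1) nearest=2 d=14 new=(8,5) → blocked by [7,11]×[0,9], reject
4. q=(24,13) nearest=2 d=19 new=(8,11) → add node 3 parent=2 cost=9
5. q=(22,36) nearest=3 d=25 new=(11,14) → add node 4 parent=3 cost=12
6. q=(30,26) nearest=4 d=19 new=(14,17) → add node 5 parent=4 cost=15
7. q=(29,45) nearest=5 d=28 new=(17,20) → add node 6 parent=5 cost=18
8. q=(6,6) nearest=2 d=2 new=(6,6) → add node 7 parent=2 cost=8
9. q=(17,28) nearest=6 d=8 new=(17,23) → add node 8 parent=6 cost=21
10. q=(33,9) nearest=6 d=16 new=(20,17) → add node 9 parent=6 cost=21
11. q=(5,13) nearest=3 d=3 new=(5,13) → add node 10 parent=3 cost=12
12. q=(23,5) nearest=4 d=12 new=(14,11) → add node 11 parent=4 cost=15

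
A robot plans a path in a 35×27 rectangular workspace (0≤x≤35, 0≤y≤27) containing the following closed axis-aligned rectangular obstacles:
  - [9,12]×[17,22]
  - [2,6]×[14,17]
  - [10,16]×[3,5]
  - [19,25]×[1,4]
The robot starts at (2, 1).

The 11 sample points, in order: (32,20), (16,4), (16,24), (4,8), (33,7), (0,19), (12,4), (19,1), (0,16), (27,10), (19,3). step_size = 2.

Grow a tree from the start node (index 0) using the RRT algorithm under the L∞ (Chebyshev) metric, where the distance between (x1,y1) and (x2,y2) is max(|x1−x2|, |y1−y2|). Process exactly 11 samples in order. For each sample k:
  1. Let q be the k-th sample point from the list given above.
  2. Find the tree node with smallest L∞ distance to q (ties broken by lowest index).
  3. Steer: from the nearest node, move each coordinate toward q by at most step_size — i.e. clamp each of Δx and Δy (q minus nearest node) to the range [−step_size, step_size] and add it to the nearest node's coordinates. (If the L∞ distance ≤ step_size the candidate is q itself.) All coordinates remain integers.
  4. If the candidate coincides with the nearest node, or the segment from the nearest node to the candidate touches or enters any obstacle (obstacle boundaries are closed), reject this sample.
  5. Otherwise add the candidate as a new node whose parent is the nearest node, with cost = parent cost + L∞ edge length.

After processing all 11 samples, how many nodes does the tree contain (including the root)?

Node count: 10

1. q=(32,20) nearest=0 d=30 new=(4,3) → add node 1 parent=0 cost=2
2. q=(16,4) nearest=1 d=12 new=(6,4) → add node 2 parent=1 cost=4
3. q=(16,24) nearest=2 d=20 new=(8,6) → add node 3 parent=2 cost=6
4. q=(4,8) nearest=2 d=4 new=(4,6) → add node 4 parent=2 cost=6
5. q=(33,7) nearest=3 d=25 new=(10,7) → add node 5 parent=3 cost=8
6. q=(0,19) nearest=5 d=12 new=(8,9) → add node 6 parent=5 cost=10
7. q=(12,4) nearest=5 d=3 new=(12,5) → blocked by [10,16]×[3,5], reject
8. q=(19,1) nearest=5 d=9 new=(12,5) → blocked by [10,16]×[3,5], reject
9. q=(0,16) nearest=6 d=8 new=(6,11) → add node 7 parent=6 cost=12
10. q=(27,10) nearest=5 d=17 new=(12,9) → add node 8 parent=5 cost=10
11. q=(19,3) nearest=8 d=7 new=(14,7) → add node 9 parent=8 cost=12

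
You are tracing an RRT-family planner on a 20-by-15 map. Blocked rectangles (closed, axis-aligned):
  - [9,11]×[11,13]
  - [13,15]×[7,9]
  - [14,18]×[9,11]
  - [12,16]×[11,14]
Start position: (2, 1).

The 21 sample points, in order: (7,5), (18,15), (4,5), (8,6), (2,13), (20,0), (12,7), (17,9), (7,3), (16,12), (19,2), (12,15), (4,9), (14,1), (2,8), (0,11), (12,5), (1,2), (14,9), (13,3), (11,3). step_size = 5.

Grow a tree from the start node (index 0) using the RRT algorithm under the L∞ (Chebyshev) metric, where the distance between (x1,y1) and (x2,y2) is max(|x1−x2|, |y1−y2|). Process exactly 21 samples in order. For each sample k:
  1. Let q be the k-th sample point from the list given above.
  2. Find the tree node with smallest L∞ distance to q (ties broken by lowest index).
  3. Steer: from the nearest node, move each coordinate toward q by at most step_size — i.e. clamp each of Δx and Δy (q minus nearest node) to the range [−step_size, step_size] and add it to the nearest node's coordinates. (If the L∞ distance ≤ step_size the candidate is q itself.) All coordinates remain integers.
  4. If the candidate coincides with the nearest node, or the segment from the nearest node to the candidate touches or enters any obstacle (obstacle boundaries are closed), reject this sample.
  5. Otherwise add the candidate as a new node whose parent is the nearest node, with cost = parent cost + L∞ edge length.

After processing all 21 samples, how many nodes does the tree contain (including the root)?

Node count: 17

1. q=(7,5) nearest=0 d=5 new=(7,5) → add node 1 parent=0 cost=5
2. q=(18,15) nearest=1 d=11 new=(12,10) → add node 2 parent=1 cost=10
3. q=(4,5) nearest=1 d=3 new=(4,5) → add node 3 parent=1 cost=8
4. q=(8,6) nearest=1 d=1 new=(8,6) → add node 4 parent=1 cost=6
5. q=(2,13) nearest=4 d=7 new=(3,11) → add node 5 parent=4 cost=11
6. q=(20,0) nearest=2 d=10 new=(17,5) → blocked by [13,15]×[7,9], reject
7. q=(12,7) nearest=2 d=3 new=(12,7) → add node 6 parent=2 cost=13
8. q=(17,9) nearest=2 d=5 new=(17,9) → blocked by [14,18]×[9,11], reject
9. q=(7,3) nearest=1 d=2 new=(7,3) → add node 7 parent=1 cost=7
10. q=(16,12) nearest=2 d=4 new=(16,12) → blocked by [14,18]×[9,11], reject
11. q=(19,2) nearest=6 d=7 new=(17,2) → add node 8 parent=6 cost=18
12. q=(12,15) nearest=2 d=5 new=(12,15) → blocked by [12,16]×[11,14], reject
13. q=(4,9) nearest=5 d=2 new=(4,9) → add node 9 parent=5 cost=13
14. q=(14,1) nearest=8 d=3 new=(14,1) → add node 10 parent=8 cost=21
15. q=(2,8) nearest=9 d=2 new=(2,8) → add node 11 parent=9 cost=15
16. q=(0,11) nearest=5 d=3 new=(0,11) → add node 12 parent=5 cost=14
17. q=(12,5) nearest=6 d=2 new=(12,5) → add node 13 parent=6 cost=15
18. q=(1,2) nearest=0 d=1 new=(1,2) → add node 14 parent=0 cost=1
19. q=(14,9) nearest=2 d=2 new=(14,9) → blocked by [13,15]×[7,9], reject
20. q=(13,3) nearest=10 d=2 new=(13,3) → add node 15 parent=10 cost=23
21. q=(11,3) nearest=13 d=2 new=(11,3) → add node 16 parent=13 cost=17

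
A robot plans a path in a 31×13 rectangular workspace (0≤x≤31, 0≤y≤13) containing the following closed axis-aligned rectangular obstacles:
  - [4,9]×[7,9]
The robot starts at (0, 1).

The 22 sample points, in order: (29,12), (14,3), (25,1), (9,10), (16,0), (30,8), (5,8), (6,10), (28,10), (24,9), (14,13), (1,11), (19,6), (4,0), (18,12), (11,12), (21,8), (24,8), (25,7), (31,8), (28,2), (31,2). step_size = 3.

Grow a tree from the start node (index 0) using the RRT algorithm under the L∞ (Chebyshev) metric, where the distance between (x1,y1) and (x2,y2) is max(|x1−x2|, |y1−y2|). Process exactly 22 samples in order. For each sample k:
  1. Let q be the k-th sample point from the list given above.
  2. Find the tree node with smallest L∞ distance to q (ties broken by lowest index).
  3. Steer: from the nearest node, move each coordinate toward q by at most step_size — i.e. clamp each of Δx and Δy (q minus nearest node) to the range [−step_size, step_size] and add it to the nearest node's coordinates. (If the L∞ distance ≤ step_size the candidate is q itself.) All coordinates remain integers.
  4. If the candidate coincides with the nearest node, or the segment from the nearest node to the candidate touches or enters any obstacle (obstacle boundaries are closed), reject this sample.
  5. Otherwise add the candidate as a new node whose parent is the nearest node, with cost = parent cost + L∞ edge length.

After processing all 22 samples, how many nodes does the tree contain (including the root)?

Node count: 20

1. q=(29,12) nearest=0 d=29 new=(3,4) → add node 1 parent=0 cost=3
2. q=(14,3) nearest=1 d=11 new=(6,3) → add node 2 parent=1 cost=6
3. q=(25,1) nearest=2 d=19 new=(9,1) → add node 3 parent=2 cost=9
4. q=(9,10) nearest=1 d=6 new=(6,7) → blocked by [4,9]×[7,9], reject
5. q=(16,0) nearest=3 d=7 new=(12,0) → add node 4 parent=3 cost=12
6. q=(30,8) nearest=4 d=18 new=(15,3) → add node 5 parent=4 cost=15
7. q=(5,8) nearest=1 d=4 new=(5,7) → blocked by [4,9]×[7,9], reject
8. q=(6,10) nearest=1 d=6 new=(6,7) → blocked by [4,9]×[7,9], reject
9. q=(28,10) nearest=5 d=13 new=(18,6) → add node 6 parent=5 cost=18
10. q=(24,9) nearest=6 d=6 new=(21,9) → add node 7 parent=6 cost=21
11. q=(14,13) nearest=6 d=7 new=(15,9) → add node 8 parent=6 cost=21
12. q=(1,11) nearest=1 d=7 new=(1,7) → add node 9 parent=1 cost=6
13. q=(19,6) nearest=6 d=1 new=(19,6) → add node 10 parent=6 cost=19
14. q=(4,0) nearest=2 d=3 new=(4,0) → add node 11 parent=2 cost=9
15. q=(18,12) nearest=7 d=3 new=(18,12) → add node 12 parent=7 cost=24
16. q=(11,12) nearest=8 d=4 new=(12,12) → add node 13 parent=8 cost=24
17. q=(21,8) nearest=7 d=1 new=(21,8) → add node 14 parent=7 cost=22
18. q=(24,8) nearest=7 d=3 new=(24,8) → add node 15 parent=7 cost=24
19. q=(25,7) nearest=15 d=1 new=(25,7) → add node 16 parent=15 cost=25
20. q=(31,8) nearest=16 d=6 new=(28,8) → add node 17 parent=16 cost=28
21. q=(28,2) nearest=16 d=5 new=(28,4) → add node 18 parent=16 cost=28
22. q=(31,2) nearest=18 d=3 new=(31,2) → add node 19 parent=18 cost=31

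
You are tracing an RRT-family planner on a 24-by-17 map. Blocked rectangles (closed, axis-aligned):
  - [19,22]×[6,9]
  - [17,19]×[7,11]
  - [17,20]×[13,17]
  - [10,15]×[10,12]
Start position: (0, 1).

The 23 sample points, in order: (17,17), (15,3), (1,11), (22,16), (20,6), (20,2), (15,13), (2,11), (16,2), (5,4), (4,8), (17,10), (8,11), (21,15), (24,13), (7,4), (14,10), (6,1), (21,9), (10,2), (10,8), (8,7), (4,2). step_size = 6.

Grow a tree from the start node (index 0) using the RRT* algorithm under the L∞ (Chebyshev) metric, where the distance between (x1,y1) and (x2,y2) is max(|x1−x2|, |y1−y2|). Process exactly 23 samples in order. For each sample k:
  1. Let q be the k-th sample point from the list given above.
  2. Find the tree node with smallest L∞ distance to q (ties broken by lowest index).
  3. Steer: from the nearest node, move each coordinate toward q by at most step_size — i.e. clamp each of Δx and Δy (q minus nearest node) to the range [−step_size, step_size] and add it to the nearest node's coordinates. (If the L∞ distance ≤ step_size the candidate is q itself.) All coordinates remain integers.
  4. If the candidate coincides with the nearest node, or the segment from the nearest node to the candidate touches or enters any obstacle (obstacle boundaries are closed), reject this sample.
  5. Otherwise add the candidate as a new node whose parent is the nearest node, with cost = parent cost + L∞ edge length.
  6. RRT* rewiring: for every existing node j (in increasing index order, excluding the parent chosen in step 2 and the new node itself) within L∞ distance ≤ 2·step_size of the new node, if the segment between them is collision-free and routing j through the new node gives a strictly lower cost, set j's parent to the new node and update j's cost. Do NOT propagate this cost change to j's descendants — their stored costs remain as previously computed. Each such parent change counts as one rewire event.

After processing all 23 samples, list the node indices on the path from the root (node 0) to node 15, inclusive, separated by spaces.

Path: 0 1 15

1. q=(17,17) nearest=0 d=17 new=(6,7) → add node 1 parent=0 cost=6
2. q=(15,3) nearest=1 d=9 new=(12,3) → add node 2 parent=1 cost=12
3. q=(1,11) nearest=1 d=5 new=(1,11) → add node 3 parent=1 cost=11
4. q=(22,16) nearest=2 d=13 new=(18,9) → blocked by [17,19]×[7,11], reject
5. q=(20,6) nearest=2 d=8 new=(18,6) → add node 4 parent=2 cost=18
6. q=(20,2) nearest=4 d=4 new=(20,2) → add node 5 parent=4 cost=22
7. q=(15,13) nearest=4 d=7 new=(15,12) → blocked by [17,19]×[7,11], reject
8. q=(2,11) nearest=3 d=1 new=(2,11) → add node 6 parent=3 cost=12
9. q=(16,2) nearest=2 d=4 new=(16,2) → add node 7 parent=2 cost=16; rewire 5→7 (20<22)
10. q=(5,4) nearest=1 d=3 new=(5,4) → add node 8 parent=1 cost=9
11. q=(4,8) nearest=1 d=2 new=(4,8) → add node 9 parent=1 cost=8; rewire 6→9 (11<12)
12. q=(17,10) nearest=4 d=4 new=(17,10) → blocked by [17,19]×[7,11], reject
13. q=(8,11) nearest=1 d=4 new=(8,11) → add node 10 parent=1 cost=10
14. q=(21,15) nearest=4 d=9 new=(21,12) → blocked by [19,22]×[6,9], reject
15. q=(24,13) nearest=4 d=7 new=(24,12) → blocked by [19,22]×[6,9], reject
16. q=(7,4) nearest=8 d=2 new=(7,4) → add node 11 parent=8 cost=11
17. q=(14,10) nearest=4 d=4 new=(14,10) → blocked by [17,19]×[7,11], reject
18. q=(6,1) nearest=8 d=3 new=(6,1) → add node 12 parent=8 cost=12
19. q=(21,9) nearest=4 d=3 new=(21,9) → blocked by [19,22]×[6,9], reject
20. q=(10,2) nearest=2 d=2 new=(10,2) → add node 13 parent=2 cost=14
21. q=(10,8) nearest=10 d=3 new=(10,8) → add node 14 parent=10 cost=13
22. q=(8,7) nearest=1 d=2 new=(8,7) → add node 15 parent=1 cost=8; rewire 13→15 (13<14); rewire 14→15 (10<13)
23. q=(4,2) nearest=8 d=2 new=(4,2) → add node 16 parent=8 cost=11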